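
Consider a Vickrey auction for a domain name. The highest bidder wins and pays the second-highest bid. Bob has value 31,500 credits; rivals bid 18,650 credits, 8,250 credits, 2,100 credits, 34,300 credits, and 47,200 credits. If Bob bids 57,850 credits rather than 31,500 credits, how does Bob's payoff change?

The highest competing bid is 47,200 credits.
Bidding truthfully at 31,500 credits: the top bid is 47,200 credits (a rival), so Bob loses. Payoff = 0 credits.
Bidding 57,850 credits: Bob has the top bid, wins, and pays the second-highest bid 47,200 credits. Payoff = 31,500 credits − 47,200 credits = -15,700 credits.
Change = -15,700 credits − 0 credits = -15,700 credits.
Deviating from a truthful bid can only lose payoff in a second-price auction — never gain.

-15,700 credits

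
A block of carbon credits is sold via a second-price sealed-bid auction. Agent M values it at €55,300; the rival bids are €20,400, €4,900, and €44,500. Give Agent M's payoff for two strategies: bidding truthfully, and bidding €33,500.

(a) €10,800  (b) €0

The highest competing bid is €44,500.
Bidding truthfully at €55,300: Agent M has the top bid, wins, and pays the second-highest bid €44,500. Payoff = €55,300 − €44,500 = €10,800.
Bidding €33,500: the top bid is €44,500 (a rival), so Agent M loses. Payoff = €0.
Deviating from a truthful bid can only lose payoff in a second-price auction — never gain.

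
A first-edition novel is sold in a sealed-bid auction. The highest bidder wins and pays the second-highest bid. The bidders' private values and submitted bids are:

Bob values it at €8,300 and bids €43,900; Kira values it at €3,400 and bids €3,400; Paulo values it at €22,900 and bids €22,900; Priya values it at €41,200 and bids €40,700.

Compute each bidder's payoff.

Ranking the bids: Bob €43,900 > Priya €40,700 > Paulo €22,900 > Kira €3,400.
Bob has the top bid and wins; the price is the second-highest bid, €40,700.
Bob's payoff = €8,300 − €40,700 = -€32,400. All other bidders lose, so their payoff is 0.

Payoffs: Bob -€32,400, Kira €0, Paulo €0, Priya €0.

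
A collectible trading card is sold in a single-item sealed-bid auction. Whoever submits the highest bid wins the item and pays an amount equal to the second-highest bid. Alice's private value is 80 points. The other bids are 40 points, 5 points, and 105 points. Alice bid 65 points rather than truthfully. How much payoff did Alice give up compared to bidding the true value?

The highest competing bid is 105 points.
Bidding truthfully at 80 points: the top bid is 105 points (a rival), so Alice loses. Payoff = 0 points.
Bidding 65 points: the top bid is 105 points (a rival), so Alice loses. Payoff = 0 points.
Regret = truthful payoff − actual payoff = 0 points − 0 points = 0 points.
The bid only affects whether you win, not the price — here both bids land on the same side of the top rival bid, so the deviation is payoff-neutral.

Regret: 0 points.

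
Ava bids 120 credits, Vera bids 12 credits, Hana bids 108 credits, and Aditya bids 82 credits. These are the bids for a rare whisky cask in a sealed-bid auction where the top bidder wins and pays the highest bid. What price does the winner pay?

The winner pays 120 credits.

Ordered from highest: Ava 120 credits; Hana 108 credits; Aditya 82 credits; Vera 12 credits.
Ava is the highest bidder, so Ava wins.
Under the first-price rule, the price is the highest bid: 120 credits.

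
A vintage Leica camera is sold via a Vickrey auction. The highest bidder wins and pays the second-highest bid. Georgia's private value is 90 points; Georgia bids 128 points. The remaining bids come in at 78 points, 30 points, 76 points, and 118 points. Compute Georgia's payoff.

Highest competing bid: 118 points.
Georgia's bid 128 points is the highest overall, so Georgia wins and pays the second-highest bid, 118 points.
Payoff = value − price = 90 points − 118 points = -28 points.

-28 points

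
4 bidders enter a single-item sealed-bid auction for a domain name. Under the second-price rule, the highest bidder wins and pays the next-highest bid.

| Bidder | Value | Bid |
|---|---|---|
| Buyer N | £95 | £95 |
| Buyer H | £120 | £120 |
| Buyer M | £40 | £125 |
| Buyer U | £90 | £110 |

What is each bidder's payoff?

Payoffs: Buyer N £0, Buyer H £0, Buyer M -£80, Buyer U £0.

Ordered from highest: Buyer M £125 > Buyer H £120 > Buyer U £110 > Buyer N £95.
Buyer M has the top bid and wins; the price is the second-highest bid, £120.
Buyer M's payoff = £40 − £120 = -£80. All other bidders lose, so their payoff is 0.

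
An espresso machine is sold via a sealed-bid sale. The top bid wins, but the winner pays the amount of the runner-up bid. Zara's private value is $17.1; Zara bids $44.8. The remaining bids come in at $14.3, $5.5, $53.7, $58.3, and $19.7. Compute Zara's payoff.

Highest competing bid: $58.3.
Zara's bid $44.8 is not the highest, so Zara loses, pays nothing, and earns zero payoff.

Zara's payoff: $0.0.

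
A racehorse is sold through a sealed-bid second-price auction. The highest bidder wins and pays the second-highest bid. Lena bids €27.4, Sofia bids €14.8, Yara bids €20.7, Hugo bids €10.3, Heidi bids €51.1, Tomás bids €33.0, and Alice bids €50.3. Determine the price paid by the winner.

Ranking the bids: Heidi €51.1 > Alice €50.3 > Tomás €33.0 > Lena €27.4 > Yara €20.7 > Sofia €14.8 > Hugo €10.3.
Heidi has the highest bid, so Heidi wins.
The second-highest bid is €50.3, so that is what Heidi pays.

The winner pays €50.3.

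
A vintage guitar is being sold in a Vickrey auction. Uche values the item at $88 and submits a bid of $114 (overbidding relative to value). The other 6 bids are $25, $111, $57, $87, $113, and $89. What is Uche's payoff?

Uche's payoff: -$25.

Highest competing bid: $113.
Uche's bid $114 is the highest overall, so Uche wins and pays the second-highest bid, $113.
Payoff = value − price = $88 − $113 = -$25.
Overbidding won the item at a price above value — truthful bidding would have avoided this loss.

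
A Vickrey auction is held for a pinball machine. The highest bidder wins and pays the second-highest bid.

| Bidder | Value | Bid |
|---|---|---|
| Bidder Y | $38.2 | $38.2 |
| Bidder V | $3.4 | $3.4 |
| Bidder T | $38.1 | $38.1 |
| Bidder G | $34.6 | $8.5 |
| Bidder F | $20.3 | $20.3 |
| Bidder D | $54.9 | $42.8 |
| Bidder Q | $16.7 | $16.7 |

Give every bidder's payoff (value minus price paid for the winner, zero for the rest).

Bids in descending order: Bidder D $42.8, then Bidder Y $38.2, then Bidder T $38.1, then Bidder F $20.3, then Bidder Q $16.7, then Bidder G $8.5, then Bidder V $3.4.
Bidder D has the top bid and wins; the price is the second-highest bid, $38.2.
Bidder D's payoff = $54.9 − $38.2 = $16.7. All other bidders lose, so their payoff is 0.

Payoffs: Bidder Y $0.0, Bidder V $0.0, Bidder T $0.0, Bidder G $0.0, Bidder F $0.0, Bidder D $16.7, Bidder Q $0.0.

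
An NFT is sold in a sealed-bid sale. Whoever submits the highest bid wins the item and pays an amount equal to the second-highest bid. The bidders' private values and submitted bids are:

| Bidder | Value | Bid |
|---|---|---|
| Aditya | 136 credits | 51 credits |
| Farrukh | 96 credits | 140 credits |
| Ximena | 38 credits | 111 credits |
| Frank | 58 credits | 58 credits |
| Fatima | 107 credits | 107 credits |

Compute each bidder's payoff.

Aditya 0 credits, Farrukh -15 credits, Ximena 0 credits, Frank 0 credits, Fatima 0 credits.

Sorted high to low: Farrukh 140 credits; Ximena 111 credits; Fatima 107 credits; Frank 58 credits; Aditya 51 credits.
Farrukh has the top bid and wins; the price is the second-highest bid, 111 credits.
Farrukh's payoff = 96 credits − 111 credits = -15 credits. All other bidders lose, so their payoff is 0.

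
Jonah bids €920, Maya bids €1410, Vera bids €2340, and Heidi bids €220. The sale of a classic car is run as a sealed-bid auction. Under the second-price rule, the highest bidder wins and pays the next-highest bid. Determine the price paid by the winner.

The winner pays €1410.

Ordered from highest: Vera €2340 > Maya €1410 > Jonah €920 > Heidi €220.
Vera has the highest bid, so Vera wins.
The second-highest bid is €1410, so that is what Vera pays.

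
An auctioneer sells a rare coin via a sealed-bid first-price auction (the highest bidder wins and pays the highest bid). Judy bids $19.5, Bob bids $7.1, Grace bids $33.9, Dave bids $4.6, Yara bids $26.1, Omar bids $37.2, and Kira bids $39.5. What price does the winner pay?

Ranking the bids: Kira $39.5 > Omar $37.2 > Grace $33.9 > Yara $26.1 > Judy $19.5 > Bob $7.1 > Dave $4.6.
Kira is the highest bidder, so Kira wins.
Under the first-price rule, the price is the highest bid: $39.5.

$39.5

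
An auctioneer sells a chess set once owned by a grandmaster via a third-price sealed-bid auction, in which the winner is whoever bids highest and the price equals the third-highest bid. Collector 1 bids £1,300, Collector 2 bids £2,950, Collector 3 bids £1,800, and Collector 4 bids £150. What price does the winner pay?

£1,300

Ranking the bids: Collector 2 £2,950; Collector 3 £1,800; Collector 1 £1,300; Collector 4 £150.
Collector 2 is the highest bidder, so Collector 2 wins.
Under the third-price rule, the price is the third-highest bid: £1,300.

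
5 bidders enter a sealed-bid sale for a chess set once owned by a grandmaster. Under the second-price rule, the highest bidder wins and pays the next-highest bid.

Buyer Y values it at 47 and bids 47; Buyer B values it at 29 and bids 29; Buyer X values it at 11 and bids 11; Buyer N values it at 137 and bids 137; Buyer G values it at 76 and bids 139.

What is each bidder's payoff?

Payoffs: Buyer Y 0, Buyer B 0, Buyer X 0, Buyer N 0, Buyer G -61.

Ordered from highest: Buyer G 139 > Buyer N 137 > Buyer Y 47 > Buyer B 29 > Buyer X 11.
Buyer G has the top bid and wins; the price is the second-highest bid, 137.
Buyer G's payoff = 76 − 137 = -61. All other bidders lose, so their payoff is 0.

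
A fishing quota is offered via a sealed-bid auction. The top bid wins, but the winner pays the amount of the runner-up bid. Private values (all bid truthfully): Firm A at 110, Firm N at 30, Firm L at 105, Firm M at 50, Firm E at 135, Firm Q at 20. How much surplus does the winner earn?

Sorted high to low: Firm E 135, then Firm A 110, then Firm L 105, then Firm M 50, then Firm N 30, then Firm Q 20.
Firm E wins with the top bid and pays the second-highest, 110.
Surplus = 135 − 110 = 25.

Surplus = 25.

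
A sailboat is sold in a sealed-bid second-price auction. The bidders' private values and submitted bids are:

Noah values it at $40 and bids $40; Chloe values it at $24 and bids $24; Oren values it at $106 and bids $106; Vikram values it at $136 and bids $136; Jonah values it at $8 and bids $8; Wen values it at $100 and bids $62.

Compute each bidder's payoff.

Ordered from highest: Vikram $136 > Oren $106 > Wen $62 > Noah $40 > Chloe $24 > Jonah $8.
Vikram has the top bid and wins; the price is the second-highest bid, $106.
Vikram's payoff = $136 − $106 = $30. All other bidders lose, so their payoff is 0.

Noah $0, Chloe $0, Oren $0, Vikram $30, Jonah $0, Wen $0.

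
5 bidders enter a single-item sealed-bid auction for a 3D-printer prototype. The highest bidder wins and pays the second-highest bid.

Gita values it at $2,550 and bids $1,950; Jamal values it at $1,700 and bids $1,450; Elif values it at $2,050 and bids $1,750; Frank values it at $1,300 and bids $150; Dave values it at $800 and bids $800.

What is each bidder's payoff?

Sorted high to low: Gita $1,950; Elif $1,750; Jamal $1,450; Dave $800; Frank $150.
Gita has the top bid and wins; the price is the second-highest bid, $1,750.
Gita's payoff = $2,550 − $1,750 = $800. All other bidders lose, so their payoff is 0.

Payoffs: Gita $800, Jamal $0, Elif $0, Frank $0, Dave $0.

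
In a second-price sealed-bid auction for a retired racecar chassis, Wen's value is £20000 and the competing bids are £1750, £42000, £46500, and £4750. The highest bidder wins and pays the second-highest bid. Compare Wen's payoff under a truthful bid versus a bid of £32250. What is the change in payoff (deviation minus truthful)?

The highest competing bid is £46500.
Bidding truthfully at £20000: the top bid is £46500 (a rival), so Wen loses. Payoff = £0.
Bidding £32250: the top bid is £46500 (a rival), so Wen loses. Payoff = £0.
Change = £0 − £0 = £0.

£0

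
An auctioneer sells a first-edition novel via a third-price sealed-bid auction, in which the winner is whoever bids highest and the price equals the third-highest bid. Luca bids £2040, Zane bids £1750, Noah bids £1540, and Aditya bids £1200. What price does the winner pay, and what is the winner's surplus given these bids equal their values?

Ranking the bids: Luca £2040; Zane £1750; Noah £1540; Aditya £1200.
Luca is the highest bidder, so Luca wins.
Under the third-price rule, the price is the third-highest bid: £1540.
Surplus = £2040 − £1540 = £500.

The winner pays £1540 for a surplus of £500.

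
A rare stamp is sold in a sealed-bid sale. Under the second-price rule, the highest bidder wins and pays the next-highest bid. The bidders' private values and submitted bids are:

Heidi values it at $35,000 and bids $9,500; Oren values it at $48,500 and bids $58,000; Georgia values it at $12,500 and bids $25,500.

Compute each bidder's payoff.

Sorted high to low: Oren $58,000, then Georgia $25,500, then Heidi $9,500.
Oren has the top bid and wins; the price is the second-highest bid, $25,500.
Oren's payoff = $48,500 − $25,500 = $23,000. All other bidders lose, so their payoff is 0.

Heidi $0, Oren $23,000, Georgia $0.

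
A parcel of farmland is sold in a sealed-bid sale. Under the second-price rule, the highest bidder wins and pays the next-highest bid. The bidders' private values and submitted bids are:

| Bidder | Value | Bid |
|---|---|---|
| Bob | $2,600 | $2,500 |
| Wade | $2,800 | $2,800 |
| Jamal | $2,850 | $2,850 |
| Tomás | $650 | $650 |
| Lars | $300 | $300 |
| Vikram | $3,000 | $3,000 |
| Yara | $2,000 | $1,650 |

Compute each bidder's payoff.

Bob $0, Wade $0, Jamal $0, Tomás $0, Lars $0, Vikram $150, Yara $0.

Bids in descending order: Vikram $3,000, then Jamal $2,850, then Wade $2,800, then Bob $2,500, then Yara $1,650, then Tomás $650, then Lars $300.
Vikram has the top bid and wins; the price is the second-highest bid, $2,850.
Vikram's payoff = $3,000 − $2,850 = $150. All other bidders lose, so their payoff is 0.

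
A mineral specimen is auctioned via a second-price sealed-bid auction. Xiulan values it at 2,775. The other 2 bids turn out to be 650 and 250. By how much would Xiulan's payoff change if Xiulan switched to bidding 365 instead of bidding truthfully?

Payoff change: -2,125.

The highest competing bid is 650.
Bidding truthfully at 2,775: Xiulan has the top bid, wins, and pays the second-highest bid 650. Payoff = 2,775 − 650 = 2,125.
Bidding 365: the top bid is 650 (a rival), so Xiulan loses. Payoff = 0.
Change = 0 − 2,125 = -2,125.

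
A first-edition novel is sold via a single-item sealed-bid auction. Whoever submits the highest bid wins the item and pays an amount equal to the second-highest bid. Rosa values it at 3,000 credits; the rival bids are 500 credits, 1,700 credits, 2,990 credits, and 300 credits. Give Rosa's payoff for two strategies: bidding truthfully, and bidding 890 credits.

(a) 10 credits  (b) 0 credits

The highest competing bid is 2,990 credits.
Bidding truthfully at 3,000 credits: Rosa has the top bid, wins, and pays the second-highest bid 2,990 credits. Payoff = 3,000 credits − 2,990 credits = 10 credits.
Bidding 890 credits: the top bid is 2,990 credits (a rival), so Rosa loses. Payoff = 0 credits.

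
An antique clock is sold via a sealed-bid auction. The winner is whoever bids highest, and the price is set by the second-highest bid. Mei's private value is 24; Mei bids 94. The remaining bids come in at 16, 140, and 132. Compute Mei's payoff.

Highest competing bid: 140.
Mei's bid 94 is not the highest, so Mei loses, pays nothing, and earns zero payoff.

Mei's payoff: 0.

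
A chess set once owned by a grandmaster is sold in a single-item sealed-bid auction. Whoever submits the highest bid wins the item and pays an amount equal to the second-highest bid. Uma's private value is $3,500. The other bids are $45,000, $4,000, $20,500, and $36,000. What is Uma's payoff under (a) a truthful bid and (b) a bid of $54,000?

The highest competing bid is $45,000.
Bidding truthfully at $3,500: the top bid is $45,000 (a rival), so Uma loses. Payoff = $0.
Bidding $54,000: Uma has the top bid, wins, and pays the second-highest bid $45,000. Payoff = $3,500 − $45,000 = -$41,500.
Deviating from a truthful bid can only lose payoff in a second-price auction — never gain.

(a) $0  (b) -$41,500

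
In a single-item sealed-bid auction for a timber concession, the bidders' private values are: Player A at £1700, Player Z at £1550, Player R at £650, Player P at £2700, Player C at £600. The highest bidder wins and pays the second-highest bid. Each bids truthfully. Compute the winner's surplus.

Winner's surplus: £1000.

Sorted high to low: Player P £2700, then Player A £1700, then Player Z £1550, then Player R £650, then Player C £600.
Player P wins with the top bid and pays the second-highest, £1700.
Surplus = £2700 − £1700 = £1000.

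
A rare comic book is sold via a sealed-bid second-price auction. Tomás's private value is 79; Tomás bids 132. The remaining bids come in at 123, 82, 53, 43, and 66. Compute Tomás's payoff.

Highest competing bid: 123.
Tomás's bid 132 is the highest overall, so Tomás wins and pays the second-highest bid, 123.
Payoff = value − price = 79 − 123 = -44.
Overbidding won the item at a price above value — truthful bidding would have avoided this loss.

-44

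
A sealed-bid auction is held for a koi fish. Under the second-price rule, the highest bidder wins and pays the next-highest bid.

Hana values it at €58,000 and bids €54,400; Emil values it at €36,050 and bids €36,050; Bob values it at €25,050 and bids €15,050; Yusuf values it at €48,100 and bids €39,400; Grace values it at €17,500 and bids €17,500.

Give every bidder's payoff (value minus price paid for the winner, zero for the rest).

Payoffs: Hana €18,600, Emil €0, Bob €0, Yusuf €0, Grace €0.

Sorted high to low: Hana €54,400; Yusuf €39,400; Emil €36,050; Grace €17,500; Bob €15,050.
Hana has the top bid and wins; the price is the second-highest bid, €39,400.
Hana's payoff = €58,000 − €39,400 = €18,600. All other bidders lose, so their payoff is 0.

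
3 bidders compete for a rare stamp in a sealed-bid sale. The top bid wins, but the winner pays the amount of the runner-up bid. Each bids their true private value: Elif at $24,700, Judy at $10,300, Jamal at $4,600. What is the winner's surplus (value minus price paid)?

Surplus = $14,400.

Ranking the bids: Elif $24,700 > Judy $10,300 > Jamal $4,600.
Elif wins with the top bid and pays the second-highest, $10,300.
Surplus = $24,700 − $10,300 = $14,400.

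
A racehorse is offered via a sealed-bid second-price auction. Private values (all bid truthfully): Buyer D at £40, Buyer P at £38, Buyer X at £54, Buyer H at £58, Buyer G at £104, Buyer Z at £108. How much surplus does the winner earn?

Surplus = £4.

Ordered from highest: Buyer Z £108 > Buyer G £104 > Buyer H £58 > Buyer X £54 > Buyer D £40 > Buyer P £38.
Buyer Z wins with the top bid and pays the second-highest, £104.
Surplus = £108 − £104 = £4.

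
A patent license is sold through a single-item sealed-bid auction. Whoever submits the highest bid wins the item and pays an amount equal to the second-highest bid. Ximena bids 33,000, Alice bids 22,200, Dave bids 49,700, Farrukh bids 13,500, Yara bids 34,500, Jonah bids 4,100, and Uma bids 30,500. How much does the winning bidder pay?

The winner pays 34,500.

Ranking the bids: Dave 49,700, then Yara 34,500, then Ximena 33,000, then Uma 30,500, then Alice 22,200, then Farrukh 13,500, then Jonah 4,100.
Dave has the highest bid, so Dave wins.
The second-highest bid is 34,500, so that is what Dave pays.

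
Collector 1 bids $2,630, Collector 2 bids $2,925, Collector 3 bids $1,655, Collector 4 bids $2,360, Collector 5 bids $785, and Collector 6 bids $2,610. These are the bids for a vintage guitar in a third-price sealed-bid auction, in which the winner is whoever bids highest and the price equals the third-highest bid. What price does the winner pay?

Price paid: $2,610.

Ordered from highest: Collector 2 $2,925; Collector 1 $2,630; Collector 6 $2,610; Collector 4 $2,360; Collector 3 $1,655; Collector 5 $785.
Collector 2 is the highest bidder, so Collector 2 wins.
Under the third-price rule, the price is the third-highest bid: $2,610.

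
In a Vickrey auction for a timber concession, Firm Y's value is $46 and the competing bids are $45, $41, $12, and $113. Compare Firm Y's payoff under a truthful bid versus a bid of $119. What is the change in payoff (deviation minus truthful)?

The highest competing bid is $113.
Bidding truthfully at $46: the top bid is $113 (a rival), so Firm Y loses. Payoff = $0.
Bidding $119: Firm Y has the top bid, wins, and pays the second-highest bid $113. Payoff = $46 − $113 = -$67.
Change = -$67 − $0 = -$67.

Change in payoff: -$67.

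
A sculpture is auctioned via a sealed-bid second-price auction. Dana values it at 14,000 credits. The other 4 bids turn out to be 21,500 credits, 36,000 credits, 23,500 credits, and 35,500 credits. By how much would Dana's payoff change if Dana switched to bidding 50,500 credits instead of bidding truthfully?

-22,000 credits

The highest competing bid is 36,000 credits.
Bidding truthfully at 14,000 credits: the top bid is 36,000 credits (a rival), so Dana loses. Payoff = 0 credits.
Bidding 50,500 credits: Dana has the top bid, wins, and pays the second-highest bid 36,000 credits. Payoff = 14,000 credits − 36,000 credits = -22,000 credits.
Change = -22,000 credits − 0 credits = -22,000 credits.
This is the dominant-strategy logic: truthful bidding weakly beats any alternative.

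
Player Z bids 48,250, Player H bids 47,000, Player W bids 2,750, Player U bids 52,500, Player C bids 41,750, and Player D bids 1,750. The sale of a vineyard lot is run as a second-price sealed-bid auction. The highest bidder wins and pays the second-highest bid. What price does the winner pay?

Sorted high to low: Player U 52,500, then Player Z 48,250, then Player H 47,000, then Player C 41,750, then Player W 2,750, then Player D 1,750.
Player U has the highest bid, so Player U wins.
The second-highest bid is 48,250, so that is what Player U pays.

The winner pays 48,250.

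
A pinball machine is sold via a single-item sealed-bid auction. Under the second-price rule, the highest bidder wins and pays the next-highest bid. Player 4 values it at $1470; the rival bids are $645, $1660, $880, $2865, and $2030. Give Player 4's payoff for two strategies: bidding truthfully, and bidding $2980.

Truthful: $0; alternative: -$1395.

The highest competing bid is $2865.
Bidding truthfully at $1470: the top bid is $2865 (a rival), so Player 4 loses. Payoff = $0.
Bidding $2980: Player 4 has the top bid, wins, and pays the second-highest bid $2865. Payoff = $1470 − $2865 = -$1395.
Deviating from a truthful bid can only lose payoff in a second-price auction — never gain.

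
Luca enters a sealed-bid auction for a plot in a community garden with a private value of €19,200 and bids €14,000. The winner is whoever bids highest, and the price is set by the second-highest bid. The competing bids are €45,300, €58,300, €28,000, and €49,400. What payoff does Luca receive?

Highest competing bid: €58,300.
Luca's bid €14,000 is not the highest, so Luca loses, pays nothing, and earns zero payoff.

€0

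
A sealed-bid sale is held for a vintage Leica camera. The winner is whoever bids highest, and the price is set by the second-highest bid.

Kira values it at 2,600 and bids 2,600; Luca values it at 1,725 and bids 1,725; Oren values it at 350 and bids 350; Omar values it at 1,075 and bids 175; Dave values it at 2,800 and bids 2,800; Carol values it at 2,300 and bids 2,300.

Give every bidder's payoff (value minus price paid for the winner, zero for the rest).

Sorted high to low: Dave 2,800 > Kira 2,600 > Carol 2,300 > Luca 1,725 > Oren 350 > Omar 175.
Dave has the top bid and wins; the price is the second-highest bid, 2,600.
Dave's payoff = 2,800 − 2,600 = 200. All other bidders lose, so their payoff is 0.

Kira 0, Luca 0, Oren 0, Omar 0, Dave 200, Carol 0.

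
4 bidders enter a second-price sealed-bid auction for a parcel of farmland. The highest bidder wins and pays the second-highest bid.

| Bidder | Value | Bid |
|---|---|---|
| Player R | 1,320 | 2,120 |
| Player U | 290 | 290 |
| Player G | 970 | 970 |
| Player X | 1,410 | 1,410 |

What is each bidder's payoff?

Sorted high to low: Player R 2,120 > Player X 1,410 > Player G 970 > Player U 290.
Player R has the top bid and wins; the price is the second-highest bid, 1,410.
Player R's payoff = 1,320 − 1,410 = -90. All other bidders lose, so their payoff is 0.

Player R -90, Player U 0, Player G 0, Player X 0.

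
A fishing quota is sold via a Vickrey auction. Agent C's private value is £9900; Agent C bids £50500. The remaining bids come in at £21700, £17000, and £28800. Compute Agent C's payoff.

Payoff = -£18900.

Highest competing bid: £28800.
Agent C's bid £50500 is the highest overall, so Agent C wins and pays the second-highest bid, £28800.
Payoff = value − price = £9900 − £28800 = -£18900.
Overbidding won the item at a price above value — truthful bidding would have avoided this loss.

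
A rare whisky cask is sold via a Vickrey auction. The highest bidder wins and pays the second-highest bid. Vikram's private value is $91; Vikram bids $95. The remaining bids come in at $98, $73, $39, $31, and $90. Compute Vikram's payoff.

Highest competing bid: $98.
Vikram's bid $95 is not the highest, so Vikram loses, pays nothing, and earns zero payoff.

Vikram's payoff: $0.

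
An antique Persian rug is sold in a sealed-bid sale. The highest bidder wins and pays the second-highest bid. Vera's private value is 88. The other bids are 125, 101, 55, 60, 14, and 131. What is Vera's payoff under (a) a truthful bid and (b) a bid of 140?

Truthful: 0; alternative: -43.

The highest competing bid is 131.
Bidding truthfully at 88: the top bid is 131 (a rival), so Vera loses. Payoff = 0.
Bidding 140: Vera has the top bid, wins, and pays the second-highest bid 131. Payoff = 88 − 131 = -43.
This is the dominant-strategy logic: truthful bidding weakly beats any alternative.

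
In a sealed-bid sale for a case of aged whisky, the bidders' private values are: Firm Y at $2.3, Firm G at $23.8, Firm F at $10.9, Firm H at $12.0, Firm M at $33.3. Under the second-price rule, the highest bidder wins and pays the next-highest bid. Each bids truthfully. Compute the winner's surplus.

$9.5

Bids in descending order: Firm M $33.3, then Firm G $23.8, then Firm H $12.0, then Firm F $10.9, then Firm Y $2.3.
Firm M wins with the top bid and pays the second-highest, $23.8.
Surplus = $33.3 − $23.8 = $9.5.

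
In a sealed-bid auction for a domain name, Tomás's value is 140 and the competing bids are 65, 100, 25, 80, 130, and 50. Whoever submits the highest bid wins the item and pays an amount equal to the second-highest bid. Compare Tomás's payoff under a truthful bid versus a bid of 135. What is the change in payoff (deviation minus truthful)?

Change in payoff: 0.

The highest competing bid is 130.
Bidding truthfully at 140: Tomás has the top bid, wins, and pays the second-highest bid 130. Payoff = 140 − 130 = 10.
Bidding 135: Tomás has the top bid, wins, and pays the second-highest bid 130. Payoff = 140 − 130 = 10.
Change = 10 − 10 = 0.
The bid only affects whether you win, not the price — here both bids land on the same side of the top rival bid, so the deviation is payoff-neutral.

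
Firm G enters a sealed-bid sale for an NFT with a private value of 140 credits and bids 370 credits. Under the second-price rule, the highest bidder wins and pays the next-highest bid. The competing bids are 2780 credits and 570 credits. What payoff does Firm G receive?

Payoff = 0 credits.

Highest competing bid: 2780 credits.
Firm G's bid 370 credits is not the highest, so Firm G loses, pays nothing, and earns zero payoff.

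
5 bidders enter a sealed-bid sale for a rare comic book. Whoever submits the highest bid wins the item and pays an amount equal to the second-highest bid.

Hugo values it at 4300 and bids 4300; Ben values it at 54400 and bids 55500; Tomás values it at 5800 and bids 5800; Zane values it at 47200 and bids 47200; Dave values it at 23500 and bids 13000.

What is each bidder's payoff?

Ranking the bids: Ben 55500 > Zane 47200 > Dave 13000 > Tomás 5800 > Hugo 4300.
Ben has the top bid and wins; the price is the second-highest bid, 47200.
Ben's payoff = 54400 − 47200 = 7200. All other bidders lose, so their payoff is 0.

Hugo 0, Ben 7200, Tomás 0, Zane 0, Dave 0.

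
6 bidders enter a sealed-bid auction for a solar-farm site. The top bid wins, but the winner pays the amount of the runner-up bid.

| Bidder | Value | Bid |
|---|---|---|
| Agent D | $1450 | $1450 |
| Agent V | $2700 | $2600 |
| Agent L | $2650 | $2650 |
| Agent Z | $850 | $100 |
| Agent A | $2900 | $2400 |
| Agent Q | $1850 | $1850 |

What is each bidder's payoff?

Bids in descending order: Agent L $2650; Agent V $2600; Agent A $2400; Agent Q $1850; Agent D $1450; Agent Z $100.
Agent L has the top bid and wins; the price is the second-highest bid, $2600.
Agent L's payoff = $2650 − $2600 = $50. All other bidders lose, so their payoff is 0.

Agent D $0, Agent V $0, Agent L $50, Agent Z $0, Agent A $0, Agent Q $0.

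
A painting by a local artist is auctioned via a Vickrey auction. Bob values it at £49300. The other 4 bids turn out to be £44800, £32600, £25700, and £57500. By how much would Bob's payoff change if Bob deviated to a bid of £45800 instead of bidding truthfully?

The highest competing bid is £57500.
Bidding truthfully at £49300: the top bid is £57500 (a rival), so Bob loses. Payoff = £0.
Bidding £45800: the top bid is £57500 (a rival), so Bob loses. Payoff = £0.
Change = £0 − £0 = £0.

Payoff change: £0.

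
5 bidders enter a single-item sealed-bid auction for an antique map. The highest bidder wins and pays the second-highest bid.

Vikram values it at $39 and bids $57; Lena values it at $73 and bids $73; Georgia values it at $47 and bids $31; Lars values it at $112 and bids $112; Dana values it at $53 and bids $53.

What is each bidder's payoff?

Sorted high to low: Lars $112 > Lena $73 > Vikram $57 > Dana $53 > Georgia $31.
Lars has the top bid and wins; the price is the second-highest bid, $73.
Lars's payoff = $112 − $73 = $39. All other bidders lose, so their payoff is 0.

Payoffs: Vikram $0, Lena $0, Georgia $0, Lars $39, Dana $0.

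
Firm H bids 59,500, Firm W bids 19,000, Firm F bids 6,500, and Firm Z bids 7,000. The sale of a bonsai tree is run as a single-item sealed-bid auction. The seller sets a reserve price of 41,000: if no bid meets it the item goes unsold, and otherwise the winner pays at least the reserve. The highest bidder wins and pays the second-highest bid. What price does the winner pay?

Bids in descending order: Firm H 59,500 > Firm W 19,000 > Firm Z 7,000 > Firm F 6,500.
Firm H has the highest bid, so Firm H wins.
The second-highest bid is 19,000, but the reserve 41,000 is higher, so the price is the reserve.

41,000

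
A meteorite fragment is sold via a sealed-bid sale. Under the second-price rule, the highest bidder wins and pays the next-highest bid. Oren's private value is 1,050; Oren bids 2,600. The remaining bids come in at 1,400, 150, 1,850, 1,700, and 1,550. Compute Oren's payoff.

Highest competing bid: 1,850.
Oren's bid 2,600 is the highest overall, so Oren wins and pays the second-highest bid, 1,850.
Payoff = value − price = 1,050 − 1,850 = -800.

-800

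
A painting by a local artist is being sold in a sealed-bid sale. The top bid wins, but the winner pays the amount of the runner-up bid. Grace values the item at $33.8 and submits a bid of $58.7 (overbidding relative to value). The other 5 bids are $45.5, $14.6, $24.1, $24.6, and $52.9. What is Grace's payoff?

Highest competing bid: $52.9.
Grace's bid $58.7 is the highest overall, so Grace wins and pays the second-highest bid, $52.9.
Payoff = value − price = $33.8 − $52.9 = -$19.1.
Overbidding won the item at a price above value — truthful bidding would have avoided this loss.

Payoff = -$19.1.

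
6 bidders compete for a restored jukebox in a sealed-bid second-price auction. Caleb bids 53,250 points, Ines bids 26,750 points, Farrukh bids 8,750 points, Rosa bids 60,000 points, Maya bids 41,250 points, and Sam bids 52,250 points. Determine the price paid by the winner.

Ranking the bids: Rosa 60,000 points > Caleb 53,250 points > Sam 52,250 points > Maya 41,250 points > Ines 26,750 points > Farrukh 8,750 points.
Rosa has the highest bid, so Rosa wins.
The second-highest bid is 53,250 points, so that is what Rosa pays.

Price paid: 53,250 points.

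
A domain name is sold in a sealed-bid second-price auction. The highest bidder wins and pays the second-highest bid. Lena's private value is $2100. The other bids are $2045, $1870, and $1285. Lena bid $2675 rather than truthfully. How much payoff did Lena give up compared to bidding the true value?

The highest competing bid is $2045.
Bidding truthfully at $2100: Lena has the top bid, wins, and pays the second-highest bid $2045. Payoff = $2100 − $2045 = $55.
Bidding $2675: Lena has the top bid, wins, and pays the second-highest bid $2045. Payoff = $2100 − $2045 = $55.
Regret = truthful payoff − actual payoff = $55 − $55 = $0.

Payoff forgone: $0.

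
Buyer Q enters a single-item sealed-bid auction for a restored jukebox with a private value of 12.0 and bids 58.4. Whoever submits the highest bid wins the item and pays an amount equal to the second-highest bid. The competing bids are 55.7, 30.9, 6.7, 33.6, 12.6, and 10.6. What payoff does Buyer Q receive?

Highest competing bid: 55.7.
Buyer Q's bid 58.4 is the highest overall, so Buyer Q wins and pays the second-highest bid, 55.7.
Payoff = value − price = 12.0 − 55.7 = -43.7.
Overbidding won the item at a price above value — truthful bidding would have avoided this loss.

-43.7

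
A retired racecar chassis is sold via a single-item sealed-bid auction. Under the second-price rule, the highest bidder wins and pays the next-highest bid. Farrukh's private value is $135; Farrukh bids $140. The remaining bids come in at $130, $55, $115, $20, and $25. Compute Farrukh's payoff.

Farrukh's payoff: $5.

Highest competing bid: $130.
Farrukh's bid $140 is the highest overall, so Farrukh wins and pays the second-highest bid, $130.
Payoff = value − price = $135 − $130 = $5.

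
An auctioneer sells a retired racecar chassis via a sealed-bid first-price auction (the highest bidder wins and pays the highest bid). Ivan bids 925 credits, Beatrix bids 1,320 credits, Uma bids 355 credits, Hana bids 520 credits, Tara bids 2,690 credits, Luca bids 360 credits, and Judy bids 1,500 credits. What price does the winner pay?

Ranking the bids: Tara 2,690 credits > Judy 1,500 credits > Beatrix 1,320 credits > Ivan 925 credits > Hana 520 credits > Luca 360 credits > Uma 355 credits.
Tara is the highest bidder, so Tara wins.
Under the first-price rule, the price is the highest bid: 2,690 credits.

The winner pays 2,690 credits.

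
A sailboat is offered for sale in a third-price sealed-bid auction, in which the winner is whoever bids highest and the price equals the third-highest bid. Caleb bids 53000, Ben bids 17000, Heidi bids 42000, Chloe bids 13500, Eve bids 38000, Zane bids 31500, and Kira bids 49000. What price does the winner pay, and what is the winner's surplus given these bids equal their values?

The winner pays 42000 for a surplus of 11000.

Ordered from highest: Caleb 53000, then Kira 49000, then Heidi 42000, then Eve 38000, then Zane 31500, then Ben 17000, then Chloe 13500.
Caleb is the highest bidder, so Caleb wins.
Under the third-price rule, the price is the third-highest bid: 42000.
Surplus = 53000 − 42000 = 11000.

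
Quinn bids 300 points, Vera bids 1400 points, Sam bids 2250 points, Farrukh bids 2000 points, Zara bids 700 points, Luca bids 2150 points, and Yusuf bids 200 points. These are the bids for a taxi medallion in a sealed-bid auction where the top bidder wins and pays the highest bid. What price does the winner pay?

Ranking the bids: Sam 2250 points, then Luca 2150 points, then Farrukh 2000 points, then Vera 1400 points, then Zara 700 points, then Quinn 300 points, then Yusuf 200 points.
Sam is the highest bidder, so Sam wins.
Under the first-price rule, the price is the highest bid: 2250 points.

Price paid: 2250 points.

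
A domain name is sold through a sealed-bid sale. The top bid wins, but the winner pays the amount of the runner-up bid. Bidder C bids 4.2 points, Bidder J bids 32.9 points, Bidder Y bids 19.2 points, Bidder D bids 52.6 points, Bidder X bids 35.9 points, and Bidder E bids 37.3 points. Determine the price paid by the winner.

Ordered from highest: Bidder D 52.6 points > Bidder E 37.3 points > Bidder X 35.9 points > Bidder J 32.9 points > Bidder Y 19.2 points > Bidder C 4.2 points.
Bidder D has the highest bid, so Bidder D wins.
The second-highest bid is 37.3 points, so that is what Bidder D pays.

The winner pays 37.3 points.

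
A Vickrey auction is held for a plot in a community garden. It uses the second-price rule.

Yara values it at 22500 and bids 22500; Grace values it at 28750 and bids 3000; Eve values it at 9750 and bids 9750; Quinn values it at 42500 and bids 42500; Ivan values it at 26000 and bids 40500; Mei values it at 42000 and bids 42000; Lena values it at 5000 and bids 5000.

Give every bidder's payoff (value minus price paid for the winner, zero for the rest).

Yara 0, Grace 0, Eve 0, Quinn 500, Ivan 0, Mei 0, Lena 0.

Bids in descending order: Quinn 42500, then Mei 42000, then Ivan 40500, then Yara 22500, then Eve 9750, then Lena 5000, then Grace 3000.
Quinn has the top bid and wins; the price is the second-highest bid, 42000.
Quinn's payoff = 42500 − 42000 = 500. All other bidders lose, so their payoff is 0.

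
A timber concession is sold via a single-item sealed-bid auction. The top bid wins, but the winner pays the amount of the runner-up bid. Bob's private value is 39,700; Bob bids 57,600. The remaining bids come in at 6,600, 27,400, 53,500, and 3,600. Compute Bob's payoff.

Highest competing bid: 53,500.
Bob's bid 57,600 is the highest overall, so Bob wins and pays the second-highest bid, 53,500.
Payoff = value − price = 39,700 − 53,500 = -13,800.

-13,800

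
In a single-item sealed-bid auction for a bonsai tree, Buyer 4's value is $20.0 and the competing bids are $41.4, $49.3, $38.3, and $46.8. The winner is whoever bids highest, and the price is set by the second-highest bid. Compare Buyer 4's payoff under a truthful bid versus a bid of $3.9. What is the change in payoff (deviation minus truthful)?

The highest competing bid is $49.3.
Bidding truthfully at $20.0: the top bid is $49.3 (a rival), so Buyer 4 loses. Payoff = $0.0.
Bidding $3.9: the top bid is $49.3 (a rival), so Buyer 4 loses. Payoff = $0.0.
Change = $0.0 − $0.0 = $0.0.
The bid only affects whether you win, not the price — here both bids land on the same side of the top rival bid, so the deviation is payoff-neutral.

Change in payoff: $0.0.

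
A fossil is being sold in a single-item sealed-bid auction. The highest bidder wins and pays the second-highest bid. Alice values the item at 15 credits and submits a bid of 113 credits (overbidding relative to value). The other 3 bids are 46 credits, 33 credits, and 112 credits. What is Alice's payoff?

Highest competing bid: 112 credits.
Alice's bid 113 credits is the highest overall, so Alice wins and pays the second-highest bid, 112 credits.
Payoff = value − price = 15 credits − 112 credits = -97 credits.

Alice's payoff: -97 credits.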